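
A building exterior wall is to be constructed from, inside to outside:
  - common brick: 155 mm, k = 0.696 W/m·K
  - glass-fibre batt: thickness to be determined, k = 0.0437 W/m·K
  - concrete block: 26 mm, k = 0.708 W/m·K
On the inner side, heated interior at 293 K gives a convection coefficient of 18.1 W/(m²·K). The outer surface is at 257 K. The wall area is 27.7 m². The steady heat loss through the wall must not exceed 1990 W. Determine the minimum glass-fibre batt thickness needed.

Treating each layer as a thermal resistance in series:
R_inner film = 1/(h_i·A) = 1/(18.1×27.7) = 0.001995 K/W
R_common brick = L/(kA) = 0.155/(0.696×27.7) = 0.00804 K/W
R_concrete block = L/(kA) = 0.026/(0.708×27.7) = 0.001326 K/W
Sum of the known resistances R_other = 0.01136 K/W
Required total resistance R_tot = ΔT/Q_allow = 36/1990 = 0.01809 K/W
R_glass-fibre batt = R_tot − R_other = 0.00673 K/W
L = R·k·A = 0.00673×0.0437×27.7

L ≈ 8.15 mm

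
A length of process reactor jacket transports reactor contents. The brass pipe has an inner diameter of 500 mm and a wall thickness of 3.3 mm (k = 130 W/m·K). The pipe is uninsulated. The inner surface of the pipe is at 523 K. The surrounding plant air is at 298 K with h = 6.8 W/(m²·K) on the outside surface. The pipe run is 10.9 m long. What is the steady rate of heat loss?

Cylindrical conduction, so R = ln(r₂/r₁)/(2πkL) per layer, in series:
R_brass pipe wall = ln(253.3/250)/(2π×130×10.9) = 1.473×10^-6 K/W
R_outer film = 1/(h_o·2πr_oL) = 1/(6.8×2π×0.2533×10.9) = 0.008477 K/W
R_total = 0.008479 K/W
Q = ΔT/R_total = 225/0.008479

Q ≈ 26500 W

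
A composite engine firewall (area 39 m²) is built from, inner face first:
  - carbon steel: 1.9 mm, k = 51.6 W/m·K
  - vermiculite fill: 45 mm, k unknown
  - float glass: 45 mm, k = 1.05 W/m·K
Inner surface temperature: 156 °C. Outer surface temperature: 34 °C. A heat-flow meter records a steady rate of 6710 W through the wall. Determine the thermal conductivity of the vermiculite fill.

Thermal resistances in series:
R_carbon steel = L/(kA) = 0.0019/(51.6×39) = 9.441×10^-7 K/W
R_float glass = L/(kA) = 0.045/(1.05×39) = 0.001099 K/W
Sum of known resistances R_other = 0.0011 K/W
Total R = ΔT/Q = 122/6710 = 0.01818 K/W
R_vermiculite fill = R_total − R_other = 0.01708 K/W
k = L/(R·A) = 0.045/(0.01708×39)

k ≈ 0.0675 W/(m·K)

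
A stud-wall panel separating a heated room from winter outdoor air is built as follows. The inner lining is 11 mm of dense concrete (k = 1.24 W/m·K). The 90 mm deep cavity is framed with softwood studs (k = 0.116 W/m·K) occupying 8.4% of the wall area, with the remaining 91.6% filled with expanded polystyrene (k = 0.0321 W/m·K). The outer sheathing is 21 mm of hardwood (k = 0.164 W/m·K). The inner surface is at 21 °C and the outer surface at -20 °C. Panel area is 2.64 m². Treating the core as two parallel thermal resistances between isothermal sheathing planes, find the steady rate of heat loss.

Sheathing layers in series; stud and cavity paths in parallel between them.
R_inner = 0.011/(1.24×2.64) = 0.00336 K/W
R_stud  = 0.09/(0.116×0.084×2.64) = 3.499 K/W
R_cav   = 0.09/(0.0321×0.916×2.64) = 1.159 K/W
1/R_core = 1/R_stud + 1/R_cav → R_core = 0.8708 K/W
R_outer = 0.021/(0.164×2.64) = 0.0485 K/W
R_total = 0.9227 K/W
Q = ΔT/R_total = 41/0.9227

Q ≈ 44.4 W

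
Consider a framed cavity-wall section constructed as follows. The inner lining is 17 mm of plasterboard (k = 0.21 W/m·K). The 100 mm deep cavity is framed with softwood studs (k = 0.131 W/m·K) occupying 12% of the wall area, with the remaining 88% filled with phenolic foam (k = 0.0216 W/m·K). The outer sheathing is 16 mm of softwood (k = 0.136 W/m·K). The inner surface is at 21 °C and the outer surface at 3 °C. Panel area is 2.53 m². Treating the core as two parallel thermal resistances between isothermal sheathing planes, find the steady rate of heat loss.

Q ≈ 14.8 W

Sheathing layers in series; stud and cavity paths in parallel between them.
R_inner = 0.017/(0.21×2.53) = 0.032 K/W
R_stud  = 0.1/(0.131×0.12×2.53) = 2.514 K/W
R_cav   = 0.1/(0.0216×0.88×2.53) = 2.079 K/W
1/R_core = 1/R_stud + 1/R_cav → R_core = 1.138 K/W
R_outer = 0.016/(0.136×2.53) = 0.0465 K/W
R_total = 1.217 K/W
Q = ΔT/R_total = 18/1.217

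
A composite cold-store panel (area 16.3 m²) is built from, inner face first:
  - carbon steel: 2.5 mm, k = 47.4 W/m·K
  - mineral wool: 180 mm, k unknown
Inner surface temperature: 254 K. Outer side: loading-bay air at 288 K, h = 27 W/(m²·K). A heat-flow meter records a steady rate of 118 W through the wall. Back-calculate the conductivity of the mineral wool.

k ≈ 0.0386 W/(m·K)

Treating each layer as a thermal resistance in series:
R_carbon steel = L/(kA) = 0.0025/(47.4×16.3) = 3.236×10^-6 K/W
R_outer film = 1/(h_o·A) = 1/(27×16.3) = 0.002272 K/W
Sum of known resistances R_other = 0.002275 K/W
Total R = ΔT/Q = 34/118 = 0.2881 K/W
R_mineral wool = R_total − R_other = 0.2859 K/W
k = L/(R·A) = 0.18/(0.2859×16.3)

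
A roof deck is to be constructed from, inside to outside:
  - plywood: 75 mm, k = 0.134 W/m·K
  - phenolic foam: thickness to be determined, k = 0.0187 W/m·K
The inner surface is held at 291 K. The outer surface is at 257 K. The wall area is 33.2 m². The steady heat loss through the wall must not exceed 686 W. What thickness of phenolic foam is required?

Model the wall as resistances in series:
R_plywood = L/(kA) = 0.075/(0.134×33.2) = 0.01686 K/W
Sum of the known resistances R_other = 0.01686 K/W
Required total resistance R_tot = ΔT/Q_allow = 34/686 = 0.04956 K/W
R_phenolic foam = R_tot − R_other = 0.0327 K/W
L = R·k·A = 0.0327×0.0187×33.2

L ≈ 20.3 mm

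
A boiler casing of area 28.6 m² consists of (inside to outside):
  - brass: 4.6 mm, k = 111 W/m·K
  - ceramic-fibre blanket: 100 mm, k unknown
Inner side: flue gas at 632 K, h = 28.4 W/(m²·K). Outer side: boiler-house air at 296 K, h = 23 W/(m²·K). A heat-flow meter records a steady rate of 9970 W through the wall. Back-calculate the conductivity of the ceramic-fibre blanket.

k ≈ 0.113 W/(m·K)

Series thermal resistances:
R_inner film = 1/(h_i·A) = 1/(28.4×28.6) = 0.001231 K/W
R_brass = L/(kA) = 0.0046/(111×28.6) = 1.449×10^-6 K/W
R_outer film = 1/(h_o·A) = 1/(23×28.6) = 0.00152 K/W
Sum of known resistances R_other = 0.002753 K/W
Total R = ΔT/Q = 336/9970 = 0.0337 K/W
R_ceramic-fibre blanket = R_total − R_other = 0.03095 K/W
k = L/(R·A) = 0.1/(0.03095×28.6)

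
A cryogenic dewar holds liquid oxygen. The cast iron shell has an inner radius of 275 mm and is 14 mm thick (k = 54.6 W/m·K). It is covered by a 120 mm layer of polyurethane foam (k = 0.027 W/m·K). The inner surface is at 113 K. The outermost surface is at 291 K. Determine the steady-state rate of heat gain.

Q ≈ 59.5 W

For a spherical shell R = (1/r₁ − 1/r₂)/(4πk); film R = 1/(h·4πr²). In series:
R_cast iron shell = (1/0.275 − 1/0.289)/(4π×54.6) = 2.567×10^-4 K/W
R_polyurethane foam = (1/0.289 − 1/0.409)/(4π×0.027) = 2.992 K/W
R_total = 2.992 K/W
Q = ΔT/R_total = 178/2.992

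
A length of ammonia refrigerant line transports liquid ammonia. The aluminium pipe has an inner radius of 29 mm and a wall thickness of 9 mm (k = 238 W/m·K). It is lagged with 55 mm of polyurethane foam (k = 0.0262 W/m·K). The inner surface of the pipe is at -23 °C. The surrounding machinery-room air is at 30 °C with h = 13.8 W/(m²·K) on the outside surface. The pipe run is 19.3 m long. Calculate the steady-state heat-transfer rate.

Q ≈ 184 W

Radial resistances (cylindrical: R_cond = ln(r_o/r_i)/(2πkL), R_conv = 1/(h·2πrL)):
R_aluminium pipe wall = ln(38/29)/(2π×238×19.3) = 9.365×10^-6 K/W
R_polyurethane foam = ln(93/38)/(2π×0.0262×19.3) = 0.2817 K/W
R_outer film = 1/(h_o·2πr_oL) = 1/(13.8×2π×0.093×19.3) = 0.006425 K/W
R_total = 0.2881 K/W
Q = ΔT/R_total = 53/0.2881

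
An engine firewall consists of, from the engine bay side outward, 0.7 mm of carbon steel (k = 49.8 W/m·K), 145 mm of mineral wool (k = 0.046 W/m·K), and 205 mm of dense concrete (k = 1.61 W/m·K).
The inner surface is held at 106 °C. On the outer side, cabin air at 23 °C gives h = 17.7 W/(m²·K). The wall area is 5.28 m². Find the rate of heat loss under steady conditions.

Q ≈ 131 W

Model the wall as resistances in series:
R_carbon steel = L/(kA) = 0.0007/(49.8×5.28) = 2.662×10^-6 K/W
R_mineral wool = L/(kA) = 0.145/(0.046×5.28) = 0.597 K/W
R_dense concrete = L/(kA) = 0.205/(1.61×5.28) = 0.02412 K/W
R_outer film = 1/(h_o·A) = 1/(17.7×5.28) = 0.0107 K/W
R_total = 0.6318 K/W
Q = ΔT / R_total = 83 / 0.6318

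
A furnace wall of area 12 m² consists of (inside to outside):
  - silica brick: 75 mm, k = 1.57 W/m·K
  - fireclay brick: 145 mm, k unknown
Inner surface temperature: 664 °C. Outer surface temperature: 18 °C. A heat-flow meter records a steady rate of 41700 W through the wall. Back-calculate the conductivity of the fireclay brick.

Series thermal resistances:
R_silica brick = L/(kA) = 0.075/(1.57×12) = 0.003981 K/W
Sum of known resistances R_other = 0.003981 K/W
Total R = ΔT/Q = 646/41700 = 0.01549 K/W
R_fireclay brick = R_total − R_other = 0.01151 K/W
k = L/(R·A) = 0.145/(0.01151×12)

k ≈ 1.05 W/(m·K)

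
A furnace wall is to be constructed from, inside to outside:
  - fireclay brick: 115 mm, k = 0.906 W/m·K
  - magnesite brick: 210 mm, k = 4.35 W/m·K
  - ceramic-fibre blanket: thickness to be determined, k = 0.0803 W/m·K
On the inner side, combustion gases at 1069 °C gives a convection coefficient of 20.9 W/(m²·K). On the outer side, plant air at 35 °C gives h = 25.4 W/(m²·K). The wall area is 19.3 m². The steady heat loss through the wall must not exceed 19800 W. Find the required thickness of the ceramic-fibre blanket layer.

Treating each layer as a thermal resistance in series:
R_inner film = 1/(h_i·A) = 1/(20.9×19.3) = 0.002479 K/W
R_fireclay brick = L/(kA) = 0.115/(0.906×19.3) = 0.006577 K/W
R_magnesite brick = L/(kA) = 0.21/(4.35×19.3) = 0.002501 K/W
R_outer film = 1/(h_o·A) = 1/(25.4×19.3) = 0.00204 K/W
Sum of the known resistances R_other = 0.0136 K/W
Required total resistance R_tot = ΔT/Q_allow = 1034/19800 = 0.05222 K/W
R_ceramic-fibre blanket = R_tot − R_other = 0.03863 K/W
L = R·k·A = 0.03863×0.0803×19.3

L ≈ 59.9 mm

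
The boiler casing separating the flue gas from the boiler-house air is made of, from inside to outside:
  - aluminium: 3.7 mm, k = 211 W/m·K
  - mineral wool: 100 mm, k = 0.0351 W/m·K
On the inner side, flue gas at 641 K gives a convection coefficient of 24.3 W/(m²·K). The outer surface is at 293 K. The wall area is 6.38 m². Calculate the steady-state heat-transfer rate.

Q ≈ 768 W

Treating each layer as a thermal resistance in series:
R_inner film = 1/(h_i·A) = 1/(24.3×6.38) = 0.00645 K/W
R_aluminium = L/(kA) = 0.0037/(211×6.38) = 2.749×10^-6 K/W
R_mineral wool = L/(kA) = 0.1/(0.0351×6.38) = 0.4466 K/W
R_total = 0.453 K/W
Q = ΔT / R_total = 348 / 0.453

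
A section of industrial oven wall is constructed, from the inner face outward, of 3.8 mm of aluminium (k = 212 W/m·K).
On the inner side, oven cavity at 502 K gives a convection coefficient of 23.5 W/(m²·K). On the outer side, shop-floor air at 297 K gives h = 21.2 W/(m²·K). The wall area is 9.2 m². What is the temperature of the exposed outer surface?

Treating each layer as a thermal resistance in series:
R_inner film = 1/(h_i·A) = 1/(23.5×9.2) = 0.004625 K/W
R_aluminium = L/(kA) = 0.0038/(212×9.2) = 1.948×10^-6 K/W
R_outer film = 1/(h_o·A) = 1/(21.2×9.2) = 0.005127 K/W
R_total = 0.009754 K/W;  Q = ΔT/R_total = 205/0.009754 = 21020 W
T_interface = T_inner − Q·ΣR(inner→interface) = 502 − 21000×0.004627

T ≈ 405 K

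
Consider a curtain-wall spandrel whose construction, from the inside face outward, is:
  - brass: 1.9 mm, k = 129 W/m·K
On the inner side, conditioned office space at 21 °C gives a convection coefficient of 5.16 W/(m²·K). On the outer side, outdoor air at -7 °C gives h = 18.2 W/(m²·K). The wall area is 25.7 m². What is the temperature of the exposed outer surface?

T ≈ -0.815 °C

Series thermal resistances:
R_inner film = 1/(h_i·A) = 1/(5.16×25.7) = 0.007541 K/W
R_brass = L/(kA) = 0.0019/(129×25.7) = 5.731×10^-7 K/W
R_outer film = 1/(h_o·A) = 1/(18.2×25.7) = 0.002138 K/W
R_total = 0.009679 K/W;  Q = ΔT/R_total = 28/0.009679 = 2893 W
T_interface = T_inner − Q·ΣR(inner→interface) = 21 − 2890×0.007541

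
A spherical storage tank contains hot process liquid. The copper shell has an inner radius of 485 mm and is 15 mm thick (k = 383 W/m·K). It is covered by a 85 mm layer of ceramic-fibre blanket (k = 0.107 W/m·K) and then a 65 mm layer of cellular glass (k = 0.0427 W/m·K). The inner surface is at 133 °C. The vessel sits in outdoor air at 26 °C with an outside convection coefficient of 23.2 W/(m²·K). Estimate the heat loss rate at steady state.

Q ≈ 197 W

Radial (spherical) resistances in series:
R_copper shell = (1/0.485 − 1/0.5)/(4π×383) = 1.285×10^-5 K/W
R_ceramic-fibre blanket = (1/0.5 − 1/0.585)/(4π×0.107) = 0.2161 K/W
R_cellular glass = (1/0.585 − 1/0.65)/(4π×0.0427) = 0.3186 K/W
R_outer film = 1/(h·4πr_o²) = 1/(23.2×4π×0.65²) = 0.008118 K/W
R_total = 0.5428 K/W
Q = ΔT/R_total = 107/0.5428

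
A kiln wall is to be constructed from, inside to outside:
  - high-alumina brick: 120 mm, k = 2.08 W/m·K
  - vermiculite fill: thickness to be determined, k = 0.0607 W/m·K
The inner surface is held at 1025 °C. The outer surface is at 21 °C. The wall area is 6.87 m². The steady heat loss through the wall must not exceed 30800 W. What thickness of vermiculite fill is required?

Thermal resistances in series:
R_high-alumina brick = L/(kA) = 0.12/(2.08×6.87) = 0.008398 K/W
Sum of the known resistances R_other = 0.008398 K/W
Required total resistance R_tot = ΔT/Q_allow = 1004/30800 = 0.0326 K/W
R_vermiculite fill = R_tot − R_other = 0.0242 K/W
L = R·k·A = 0.0242×0.0607×6.87

L ≈ 10.1 mm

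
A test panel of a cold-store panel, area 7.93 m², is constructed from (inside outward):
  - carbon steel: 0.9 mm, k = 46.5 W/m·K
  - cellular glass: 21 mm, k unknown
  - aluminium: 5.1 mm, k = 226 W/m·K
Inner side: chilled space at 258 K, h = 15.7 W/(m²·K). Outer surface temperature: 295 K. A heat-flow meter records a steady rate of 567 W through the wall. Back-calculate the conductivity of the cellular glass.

k ≈ 0.0463 W/(m·K)

Thermal resistances in series:
R_inner film = 1/(h_i·A) = 1/(15.7×7.93) = 0.008032 K/W
R_carbon steel = L/(kA) = 0.0009/(46.5×7.93) = 2.441×10^-6 K/W
R_aluminium = L/(kA) = 0.0051/(226×7.93) = 2.846×10^-6 K/W
Sum of known resistances R_other = 0.008037 K/W
Total R = ΔT/Q = 37/567 = 0.06526 K/W
R_cellular glass = R_total − R_other = 0.05722 K/W
k = L/(R·A) = 0.021/(0.05722×7.93)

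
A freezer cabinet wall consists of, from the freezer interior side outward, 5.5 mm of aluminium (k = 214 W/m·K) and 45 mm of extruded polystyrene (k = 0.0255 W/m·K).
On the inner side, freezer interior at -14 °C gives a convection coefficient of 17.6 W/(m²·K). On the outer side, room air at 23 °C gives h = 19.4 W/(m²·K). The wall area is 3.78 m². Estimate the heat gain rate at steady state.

Series thermal resistances:
R_inner film = 1/(h_i·A) = 1/(17.6×3.78) = 0.01503 K/W
R_aluminium = L/(kA) = 0.0055/(214×3.78) = 6.799×10^-6 K/W
R_extruded polystyrene = L/(kA) = 0.045/(0.0255×3.78) = 0.4669 K/W
R_outer film = 1/(h_o·A) = 1/(19.4×3.78) = 0.01364 K/W
R_total = 0.4955 K/W
Q = ΔT / R_total = 37 / 0.4955

Q ≈ 74.7 W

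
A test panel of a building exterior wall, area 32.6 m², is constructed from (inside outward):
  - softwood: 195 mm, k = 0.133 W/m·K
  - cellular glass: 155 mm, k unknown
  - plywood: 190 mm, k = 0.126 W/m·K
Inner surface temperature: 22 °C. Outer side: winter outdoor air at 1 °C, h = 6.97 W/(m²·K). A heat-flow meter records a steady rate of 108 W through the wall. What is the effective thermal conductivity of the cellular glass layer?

Treating each layer as a thermal resistance in series:
R_softwood = L/(kA) = 0.195/(0.133×32.6) = 0.04497 K/W
R_plywood = L/(kA) = 0.19/(0.126×32.6) = 0.04626 K/W
R_outer film = 1/(h_o·A) = 1/(6.97×32.6) = 0.004401 K/W
Sum of known resistances R_other = 0.09563 K/W
Total R = ΔT/Q = 21/108 = 0.1944 K/W
R_cellular glass = R_total − R_other = 0.09881 K/W
k = L/(R·A) = 0.155/(0.09881×32.6)

k ≈ 0.0481 W/(m·K)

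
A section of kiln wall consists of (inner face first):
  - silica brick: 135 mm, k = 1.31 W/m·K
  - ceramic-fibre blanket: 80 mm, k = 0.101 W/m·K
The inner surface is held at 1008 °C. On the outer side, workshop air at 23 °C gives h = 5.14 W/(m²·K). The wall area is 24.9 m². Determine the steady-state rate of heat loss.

Model the wall as resistances in series:
R_silica brick = L/(kA) = 0.135/(1.31×24.9) = 0.004139 K/W
R_ceramic-fibre blanket = L/(kA) = 0.08/(0.101×24.9) = 0.03181 K/W
R_outer film = 1/(h_o·A) = 1/(5.14×24.9) = 0.007813 K/W
R_total = 0.04376 K/W
Q = ΔT / R_total = 985 / 0.04376

Q ≈ 22500 W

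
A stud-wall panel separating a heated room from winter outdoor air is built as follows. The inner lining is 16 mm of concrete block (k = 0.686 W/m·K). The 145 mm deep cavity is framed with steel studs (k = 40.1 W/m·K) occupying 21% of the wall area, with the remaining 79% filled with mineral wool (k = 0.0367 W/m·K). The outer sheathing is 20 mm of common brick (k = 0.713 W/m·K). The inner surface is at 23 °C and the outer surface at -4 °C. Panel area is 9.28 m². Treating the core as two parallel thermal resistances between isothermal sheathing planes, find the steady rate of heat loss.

Q ≈ 3660 W

Sheathing layers in series; stud and cavity paths in parallel between them.
R_inner = 0.016/(0.686×9.28) = 0.002513 K/W
R_stud  = 0.145/(40.1×0.21×9.28) = 0.001855 K/W
R_cav   = 0.145/(0.0367×0.79×9.28) = 0.5389 K/W
1/R_core = 1/R_stud + 1/R_cav → R_core = 0.001849 K/W
R_outer = 0.02/(0.713×9.28) = 0.003023 K/W
R_total = 0.007385 K/W
Q = ΔT/R_total = 27/0.007385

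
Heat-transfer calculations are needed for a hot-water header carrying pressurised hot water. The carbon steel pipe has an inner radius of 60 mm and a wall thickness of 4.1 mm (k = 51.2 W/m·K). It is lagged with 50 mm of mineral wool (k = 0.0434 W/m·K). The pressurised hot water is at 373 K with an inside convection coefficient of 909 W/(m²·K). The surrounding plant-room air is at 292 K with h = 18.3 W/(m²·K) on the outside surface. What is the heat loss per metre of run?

Radial resistances (cylindrical: R_cond = ln(r_o/r_i)/(2πkL), R_conv = 1/(h·2πrL)):
R_inner film = 1/(h_i·2πr₁L) = 1/(909×2π×0.06×1) = 0.002918 K/W
R_carbon steel pipe wall = ln(64.1/60)/(2π×51.2×1) = 2.055×10^-4 K/W
R_mineral wool = ln(114.1/64.1)/(2π×0.0434×1) = 2.115 K/W
R_outer film = 1/(h_o·2πr_oL) = 1/(18.3×2π×0.1141×1) = 0.07622 K/W
R_total = 2.194 K/W
Q = ΔT/R_total = 81/2.194

q′ ≈ 36.9 W/m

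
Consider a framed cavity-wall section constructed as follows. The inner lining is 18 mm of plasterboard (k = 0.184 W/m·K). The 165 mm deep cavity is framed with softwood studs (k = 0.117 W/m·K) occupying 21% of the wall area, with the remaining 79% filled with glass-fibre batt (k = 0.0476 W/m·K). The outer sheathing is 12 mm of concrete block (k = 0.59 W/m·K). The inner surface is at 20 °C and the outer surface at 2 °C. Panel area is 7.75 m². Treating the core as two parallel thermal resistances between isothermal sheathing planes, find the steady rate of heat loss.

Sheathing layers in series; stud and cavity paths in parallel between them.
R_inner = 0.018/(0.184×7.75) = 0.01262 K/W
R_stud  = 0.165/(0.117×0.21×7.75) = 0.8665 K/W
R_cav   = 0.165/(0.0476×0.79×7.75) = 0.5662 K/W
1/R_core = 1/R_stud + 1/R_cav → R_core = 0.3424 K/W
R_outer = 0.012/(0.59×7.75) = 0.002624 K/W
R_total = 0.3577 K/W
Q = ΔT/R_total = 18/0.3577

Q ≈ 50.3 W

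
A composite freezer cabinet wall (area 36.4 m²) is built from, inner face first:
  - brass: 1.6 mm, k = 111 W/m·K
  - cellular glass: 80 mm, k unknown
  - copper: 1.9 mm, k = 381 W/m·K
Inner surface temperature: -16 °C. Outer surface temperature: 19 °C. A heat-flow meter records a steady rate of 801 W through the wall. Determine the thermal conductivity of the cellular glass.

Model the wall as resistances in series:
R_brass = L/(kA) = 0.0016/(111×36.4) = 3.96×10^-7 K/W
R_copper = L/(kA) = 0.0019/(381×36.4) = 1.37×10^-7 K/W
Sum of known resistances R_other = 5.33×10^-7 K/W
Total R = ΔT/Q = 35/801 = 0.0437 K/W
R_cellular glass = R_total − R_other = 0.04369 K/W
k = L/(R·A) = 0.08/(0.04369×36.4)

k ≈ 0.0503 W/(m·K)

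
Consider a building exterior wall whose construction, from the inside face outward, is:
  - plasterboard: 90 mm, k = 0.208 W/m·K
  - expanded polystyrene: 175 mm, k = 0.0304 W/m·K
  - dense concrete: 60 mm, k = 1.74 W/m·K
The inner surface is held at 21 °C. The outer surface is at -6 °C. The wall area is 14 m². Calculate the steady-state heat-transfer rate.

Treating each layer as a thermal resistance in series:
R_plasterboard = L/(kA) = 0.09/(0.208×14) = 0.03091 K/W
R_expanded polystyrene = L/(kA) = 0.175/(0.0304×14) = 0.4112 K/W
R_dense concrete = L/(kA) = 0.06/(1.74×14) = 0.002463 K/W
R_total = 0.4446 K/W
Q = ΔT / R_total = 27 / 0.4446

Q ≈ 60.7 W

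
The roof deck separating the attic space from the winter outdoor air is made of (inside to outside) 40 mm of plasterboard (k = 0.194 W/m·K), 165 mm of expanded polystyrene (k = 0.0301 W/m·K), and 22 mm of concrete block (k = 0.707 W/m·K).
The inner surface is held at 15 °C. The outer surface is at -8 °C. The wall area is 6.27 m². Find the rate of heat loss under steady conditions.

Model the wall as resistances in series:
R_plasterboard = L/(kA) = 0.04/(0.194×6.27) = 0.03288 K/W
R_expanded polystyrene = L/(kA) = 0.165/(0.0301×6.27) = 0.8743 K/W
R_concrete block = L/(kA) = 0.022/(0.707×6.27) = 0.004963 K/W
R_total = 0.9121 K/W
Q = ΔT / R_total = 23 / 0.9121

Q ≈ 25.2 W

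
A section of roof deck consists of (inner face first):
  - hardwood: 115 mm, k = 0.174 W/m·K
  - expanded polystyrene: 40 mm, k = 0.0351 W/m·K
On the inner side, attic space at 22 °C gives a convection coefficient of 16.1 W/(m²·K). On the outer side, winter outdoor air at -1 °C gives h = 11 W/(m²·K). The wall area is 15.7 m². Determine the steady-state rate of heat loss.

Q ≈ 185 W

Treating each layer as a thermal resistance in series:
R_inner film = 1/(h_i·A) = 1/(16.1×15.7) = 0.003956 K/W
R_hardwood = L/(kA) = 0.115/(0.174×15.7) = 0.0421 K/W
R_expanded polystyrene = L/(kA) = 0.04/(0.0351×15.7) = 0.07259 K/W
R_outer film = 1/(h_o·A) = 1/(11×15.7) = 0.00579 K/W
R_total = 0.1244 K/W
Q = ΔT / R_total = 23 / 0.1244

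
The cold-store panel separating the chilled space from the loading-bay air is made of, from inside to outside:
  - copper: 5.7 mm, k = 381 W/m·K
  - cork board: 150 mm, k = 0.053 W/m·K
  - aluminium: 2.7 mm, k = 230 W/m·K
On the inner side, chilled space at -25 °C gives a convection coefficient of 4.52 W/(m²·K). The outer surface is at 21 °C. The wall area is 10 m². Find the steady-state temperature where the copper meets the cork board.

Series thermal resistances:
R_inner film = 1/(h_i·A) = 1/(4.52×10) = 0.02212 K/W
R_copper = L/(kA) = 0.0057/(381×10) = 1.496×10^-6 K/W
R_cork board = L/(kA) = 0.15/(0.053×10) = 0.283 K/W
R_aluminium = L/(kA) = 0.0027/(230×10) = 1.174×10^-6 K/W
R_total = 0.3051 K/W;  Q = ΔT/R_total = 46/0.3051 = 150.7 W
T_interface = T_inner + Q·ΣR(inner→interface) = -25 + 151×0.02213

T ≈ -21.7 °C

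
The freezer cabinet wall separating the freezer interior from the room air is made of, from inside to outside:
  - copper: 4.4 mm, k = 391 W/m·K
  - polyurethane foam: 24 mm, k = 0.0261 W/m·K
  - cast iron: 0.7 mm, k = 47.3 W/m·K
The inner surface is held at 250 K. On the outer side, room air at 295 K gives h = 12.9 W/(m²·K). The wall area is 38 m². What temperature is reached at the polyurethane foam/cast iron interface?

T ≈ 292 K

Using the resistance-network approach (series):
R_copper = L/(kA) = 0.0044/(391×38) = 2.961×10^-7 K/W
R_polyurethane foam = L/(kA) = 0.024/(0.0261×38) = 0.0242 K/W
R_cast iron = L/(kA) = 0.0007/(47.3×38) = 3.895×10^-7 K/W
R_outer film = 1/(h_o·A) = 1/(12.9×38) = 0.00204 K/W
R_total = 0.02624 K/W;  Q = ΔT/R_total = 45/0.02624 = 1715 W
T_interface = T_inner + Q·ΣR(inner→interface) = 250 + 1710×0.0242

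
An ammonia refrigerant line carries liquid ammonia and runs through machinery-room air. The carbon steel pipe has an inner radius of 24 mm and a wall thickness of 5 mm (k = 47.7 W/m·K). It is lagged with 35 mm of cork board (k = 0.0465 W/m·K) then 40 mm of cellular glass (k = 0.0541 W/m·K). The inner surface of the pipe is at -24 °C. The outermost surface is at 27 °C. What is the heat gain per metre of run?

Per-layer cylindrical resistances, series-summed:
R_carbon steel pipe wall = ln(29/24)/(2π×47.7×1) = 6.314×10^-4 K/W
R_cork board = ln(64/29)/(2π×0.0465×1) = 2.709 K/W
R_cellular glass = ln(104/64)/(2π×0.0541×1) = 1.428 K/W
R_total = 4.138 K/W
Q = ΔT/R_total = 51/4.138

q′ ≈ 12.3 W/m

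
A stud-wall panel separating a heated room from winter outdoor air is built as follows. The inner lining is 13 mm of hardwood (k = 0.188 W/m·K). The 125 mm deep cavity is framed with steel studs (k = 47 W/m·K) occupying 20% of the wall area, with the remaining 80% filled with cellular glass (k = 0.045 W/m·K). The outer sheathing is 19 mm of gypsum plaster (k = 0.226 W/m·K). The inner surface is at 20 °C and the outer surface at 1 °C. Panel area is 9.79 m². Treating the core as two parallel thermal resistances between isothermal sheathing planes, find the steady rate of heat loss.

Sheathing layers in series; stud and cavity paths in parallel between them.
R_inner = 0.013/(0.188×9.79) = 0.007063 K/W
R_stud  = 0.125/(47×0.2×9.79) = 0.001358 K/W
R_cav   = 0.125/(0.045×0.8×9.79) = 0.3547 K/W
1/R_core = 1/R_stud + 1/R_cav → R_core = 0.001353 K/W
R_outer = 0.019/(0.226×9.79) = 0.008587 K/W
R_total = 0.017 K/W
Q = ΔT/R_total = 19/0.017

Q ≈ 1120 W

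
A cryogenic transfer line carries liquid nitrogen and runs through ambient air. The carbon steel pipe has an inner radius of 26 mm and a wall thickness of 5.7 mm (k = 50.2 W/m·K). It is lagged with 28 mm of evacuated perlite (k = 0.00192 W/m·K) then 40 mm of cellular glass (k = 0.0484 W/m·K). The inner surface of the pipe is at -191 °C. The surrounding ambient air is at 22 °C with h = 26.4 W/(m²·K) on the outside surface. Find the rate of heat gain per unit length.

q′ ≈ 3.93 W/m

Per-layer cylindrical resistances, series-summed:
R_carbon steel pipe wall = ln(31.7/26)/(2π×50.2×1) = 6.284×10^-4 K/W
R_evacuated perlite = ln(59.7/31.7)/(2π×0.00192×1) = 52.47 K/W
R_cellular glass = ln(99.7/59.7)/(2π×0.0484×1) = 1.686 K/W
R_outer film = 1/(h_o·2πr_oL) = 1/(26.4×2π×0.0997×1) = 0.06047 K/W
R_total = 54.22 K/W
Q = ΔT/R_total = 213/54.22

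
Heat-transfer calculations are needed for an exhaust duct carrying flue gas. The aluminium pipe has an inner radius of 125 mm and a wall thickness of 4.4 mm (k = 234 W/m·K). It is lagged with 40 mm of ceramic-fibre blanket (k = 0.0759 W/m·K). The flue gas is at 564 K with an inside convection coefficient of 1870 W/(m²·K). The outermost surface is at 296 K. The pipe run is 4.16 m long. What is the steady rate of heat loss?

Q ≈ 1970 W

For a radial system each layer contributes R = ln(r_out/r_in)/(2πkL); films add R = 1/(hA).
R_inner film = 1/(h_i·2πr₁L) = 1/(1870×2π×0.125×4.16) = 1.637×10^-4 K/W
R_aluminium pipe wall = ln(129.4/125)/(2π×234×4.16) = 5.656×10^-6 K/W
R_ceramic-fibre blanket = ln(169.4/129.4)/(2π×0.0759×4.16) = 0.1358 K/W
R_total = 0.1359 K/W
Q = ΔT/R_total = 268/0.1359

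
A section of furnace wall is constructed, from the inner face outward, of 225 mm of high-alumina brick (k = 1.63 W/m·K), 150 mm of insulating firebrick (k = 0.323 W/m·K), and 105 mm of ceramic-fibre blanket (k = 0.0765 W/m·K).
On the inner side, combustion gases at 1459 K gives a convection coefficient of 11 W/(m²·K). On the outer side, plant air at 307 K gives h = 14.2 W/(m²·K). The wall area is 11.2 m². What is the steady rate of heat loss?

Q ≈ 6040 W

Series thermal resistances:
R_inner film = 1/(h_i·A) = 1/(11×11.2) = 0.008117 K/W
R_high-alumina brick = L/(kA) = 0.225/(1.63×11.2) = 0.01232 K/W
R_insulating firebrick = L/(kA) = 0.15/(0.323×11.2) = 0.04146 K/W
R_ceramic-fibre blanket = L/(kA) = 0.105/(0.0765×11.2) = 0.1225 K/W
R_outer film = 1/(h_o·A) = 1/(14.2×11.2) = 0.006288 K/W
R_total = 0.1907 K/W
Q = ΔT / R_total = 1152 / 0.1907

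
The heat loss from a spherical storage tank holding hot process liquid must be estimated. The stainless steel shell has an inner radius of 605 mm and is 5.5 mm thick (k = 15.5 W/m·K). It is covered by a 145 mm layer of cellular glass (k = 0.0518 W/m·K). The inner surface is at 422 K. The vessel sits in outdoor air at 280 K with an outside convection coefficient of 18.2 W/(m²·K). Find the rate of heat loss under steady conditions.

Q ≈ 289 W

Spherical conduction: R = (1/r_in − 1/r_out)/(4πk) per layer; series-sum.
R_stainless steel shell = (1/0.605 − 1/0.6105)/(4π×15.5) = 7.645×10^-5 K/W
R_cellular glass = (1/0.6105 − 1/0.7555)/(4π×0.0518) = 0.483 K/W
R_outer film = 1/(h·4πr_o²) = 1/(18.2×4π×0.7555²) = 0.00766 K/W
R_total = 0.4907 K/W
Q = ΔT/R_total = 142/0.4907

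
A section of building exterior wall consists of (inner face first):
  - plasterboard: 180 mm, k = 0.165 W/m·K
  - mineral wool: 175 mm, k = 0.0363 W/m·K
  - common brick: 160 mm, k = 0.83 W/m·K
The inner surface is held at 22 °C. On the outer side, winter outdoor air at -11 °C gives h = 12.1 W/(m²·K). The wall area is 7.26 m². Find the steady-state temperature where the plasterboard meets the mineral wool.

T ≈ 16.2 °C

Series thermal resistances:
R_plasterboard = L/(kA) = 0.18/(0.165×7.26) = 0.1503 K/W
R_mineral wool = L/(kA) = 0.175/(0.0363×7.26) = 0.664 K/W
R_common brick = L/(kA) = 0.16/(0.83×7.26) = 0.02655 K/W
R_outer film = 1/(h_o·A) = 1/(12.1×7.26) = 0.01138 K/W
R_total = 0.8522 K/W;  Q = ΔT/R_total = 33/0.8522 = 38.72 W
T_interface = T_inner − Q·ΣR(inner→interface) = 22 − 38.7×0.1503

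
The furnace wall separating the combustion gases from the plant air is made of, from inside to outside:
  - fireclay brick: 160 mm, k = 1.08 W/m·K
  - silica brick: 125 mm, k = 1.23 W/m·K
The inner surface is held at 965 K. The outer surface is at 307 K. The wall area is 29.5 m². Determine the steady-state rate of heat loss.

Q ≈ 77700 W

Treating each layer as a thermal resistance in series:
R_fireclay brick = L/(kA) = 0.16/(1.08×29.5) = 0.005022 K/W
R_silica brick = L/(kA) = 0.125/(1.23×29.5) = 0.003445 K/W
R_total = 0.008467 K/W
Q = ΔT / R_total = 658 / 0.008467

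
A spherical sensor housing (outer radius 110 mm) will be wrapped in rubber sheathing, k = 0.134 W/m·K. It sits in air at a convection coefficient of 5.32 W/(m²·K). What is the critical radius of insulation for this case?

For a sphere r_cr = 2k/h = 2×0.134/5.32
r_cr = 50.4 mm; since the bare radius (110 mm) is above r_cr, any added insulation will reduce heat loss.

r_cr ≈ 50.4 mm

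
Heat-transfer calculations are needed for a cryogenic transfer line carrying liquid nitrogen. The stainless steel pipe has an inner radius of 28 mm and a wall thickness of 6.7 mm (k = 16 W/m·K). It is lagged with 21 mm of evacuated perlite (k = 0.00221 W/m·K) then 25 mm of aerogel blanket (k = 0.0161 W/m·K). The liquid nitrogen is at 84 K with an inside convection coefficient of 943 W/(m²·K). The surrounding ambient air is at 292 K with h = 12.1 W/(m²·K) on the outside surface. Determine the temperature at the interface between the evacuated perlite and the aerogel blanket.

T ≈ 271 K

Treating each annulus and film as a series resistance:
R_inner film = 1/(h_i·2πr₁L) = 1/(943×2π×0.028×1) = 0.006028 K/W
R_stainless steel pipe wall = ln(34.7/28)/(2π×16×1) = 0.002134 K/W
R_evacuated perlite = ln(55.7/34.7)/(2π×0.00221×1) = 34.08 K/W
R_aerogel blanket = ln(80.7/55.7)/(2π×0.0161×1) = 3.665 K/W
R_outer film = 1/(h_o·2πr_oL) = 1/(12.1×2π×0.0807×1) = 0.163 K/W
R_total = 37.92 K/W
Q = ΔT/R_total = 208/37.92
Q = 5.49 W/m
T_interface = T_inner + Q·ΣR(inner→interface) = 84 + 5.49×34.09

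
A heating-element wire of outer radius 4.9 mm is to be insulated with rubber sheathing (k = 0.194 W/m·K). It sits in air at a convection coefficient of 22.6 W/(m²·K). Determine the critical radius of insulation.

r_cr ≈ 8.58 mm

For a cylinder r_cr = k/h = 0.194/22.6
r_cr = 8.58 mm; since the bare radius (4.9 mm) is below r_cr, adding a thin layer of insulation will *increase* heat loss.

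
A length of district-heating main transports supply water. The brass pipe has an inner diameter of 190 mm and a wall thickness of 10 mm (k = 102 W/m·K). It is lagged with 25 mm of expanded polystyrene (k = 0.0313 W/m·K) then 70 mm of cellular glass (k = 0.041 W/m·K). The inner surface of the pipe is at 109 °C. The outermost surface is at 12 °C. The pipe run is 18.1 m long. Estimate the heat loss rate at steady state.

Q ≈ 636 W

Cylindrical conduction, so R = ln(r₂/r₁)/(2πkL) per layer, in series:
R_brass pipe wall = ln(105/95)/(2π×102×18.1) = 8.628×10^-6 K/W
R_expanded polystyrene = ln(130/105)/(2π×0.0313×18.1) = 0.06 K/W
R_cellular glass = ln(200/130)/(2π×0.041×18.1) = 0.09239 K/W
R_total = 0.1524 K/W
Q = ΔT/R_total = 97/0.1524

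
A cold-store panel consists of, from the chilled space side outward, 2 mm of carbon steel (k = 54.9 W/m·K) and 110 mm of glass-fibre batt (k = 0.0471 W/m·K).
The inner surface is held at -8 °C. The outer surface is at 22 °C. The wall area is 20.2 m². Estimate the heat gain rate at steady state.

Q ≈ 259 W

Model the wall as resistances in series:
R_carbon steel = L/(kA) = 0.002/(54.9×20.2) = 1.803×10^-6 K/W
R_glass-fibre batt = L/(kA) = 0.11/(0.0471×20.2) = 0.1156 K/W
R_total = 0.1156 K/W
Q = ΔT / R_total = 30 / 0.1156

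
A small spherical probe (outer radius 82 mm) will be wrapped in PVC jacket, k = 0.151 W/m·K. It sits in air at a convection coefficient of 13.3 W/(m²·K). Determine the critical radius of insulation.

For a sphere r_cr = 2k/h = 2×0.151/13.3
r_cr = 22.7 mm; since the bare radius (82 mm) is above r_cr, any added insulation will reduce heat loss.

r_cr ≈ 22.7 mm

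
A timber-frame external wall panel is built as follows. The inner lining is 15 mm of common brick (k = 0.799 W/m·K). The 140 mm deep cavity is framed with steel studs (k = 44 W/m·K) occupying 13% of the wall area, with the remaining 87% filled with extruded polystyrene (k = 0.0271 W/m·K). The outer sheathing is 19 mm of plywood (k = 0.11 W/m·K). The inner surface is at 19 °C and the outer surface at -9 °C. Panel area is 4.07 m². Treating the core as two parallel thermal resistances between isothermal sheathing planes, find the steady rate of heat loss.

Sheathing layers in series; stud and cavity paths in parallel between them.
R_inner = 0.015/(0.799×4.07) = 0.004613 K/W
R_stud  = 0.14/(44×0.13×4.07) = 0.006014 K/W
R_cav   = 0.14/(0.0271×0.87×4.07) = 1.459 K/W
1/R_core = 1/R_stud + 1/R_cav → R_core = 0.005989 K/W
R_outer = 0.019/(0.11×4.07) = 0.04244 K/W
R_total = 0.05304 K/W
Q = ΔT/R_total = 28/0.05304

Q ≈ 528 W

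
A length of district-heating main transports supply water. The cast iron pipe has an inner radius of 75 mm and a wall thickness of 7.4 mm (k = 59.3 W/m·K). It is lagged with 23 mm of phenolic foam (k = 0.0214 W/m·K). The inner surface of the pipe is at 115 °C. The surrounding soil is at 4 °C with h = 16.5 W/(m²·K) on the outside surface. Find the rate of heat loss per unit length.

Radial resistances (cylindrical: R_cond = ln(r_o/r_i)/(2πkL), R_conv = 1/(h·2πrL)):
R_cast iron pipe wall = ln(82.4/75)/(2π×59.3×1) = 2.525×10^-4 K/W
R_phenolic foam = ln(105.4/82.4)/(2π×0.0214×1) = 1.831 K/W
R_outer film = 1/(h_o·2πr_oL) = 1/(16.5×2π×0.1054×1) = 0.09152 K/W
R_total = 1.923 K/W
Q = ΔT/R_total = 111/1.923

q′ ≈ 57.7 W/m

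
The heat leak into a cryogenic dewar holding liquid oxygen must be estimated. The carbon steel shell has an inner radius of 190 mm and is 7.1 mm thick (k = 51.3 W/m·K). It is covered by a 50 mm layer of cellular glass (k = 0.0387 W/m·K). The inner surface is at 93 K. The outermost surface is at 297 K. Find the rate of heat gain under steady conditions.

Q ≈ 96.6 W

Each spherical layer contributes R = (1/r_i − 1/r_o)/(4πk):
R_carbon steel shell = (1/0.19 − 1/0.1971)/(4π×51.3) = 2.941×10^-4 K/W
R_cellular glass = (1/0.1971 − 1/0.2471)/(4π×0.0387) = 2.111 K/W
R_total = 2.111 K/W
Q = ΔT/R_total = 204/2.111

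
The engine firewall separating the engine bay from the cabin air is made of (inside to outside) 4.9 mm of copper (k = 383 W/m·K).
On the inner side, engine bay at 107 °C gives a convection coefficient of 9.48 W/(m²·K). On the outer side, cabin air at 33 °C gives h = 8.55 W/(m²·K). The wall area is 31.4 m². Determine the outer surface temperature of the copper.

T ≈ 71.9 °C

Treating each layer as a thermal resistance in series:
R_inner film = 1/(h_i·A) = 1/(9.48×31.4) = 0.003359 K/W
R_copper = L/(kA) = 0.0049/(383×31.4) = 4.074×10^-7 K/W
R_outer film = 1/(h_o·A) = 1/(8.55×31.4) = 0.003725 K/W
R_total = 0.007085 K/W;  Q = ΔT/R_total = 74/0.007085 = 10450 W
T_interface = T_inner − Q·ΣR(inner→interface) = 107 − 10400×0.00336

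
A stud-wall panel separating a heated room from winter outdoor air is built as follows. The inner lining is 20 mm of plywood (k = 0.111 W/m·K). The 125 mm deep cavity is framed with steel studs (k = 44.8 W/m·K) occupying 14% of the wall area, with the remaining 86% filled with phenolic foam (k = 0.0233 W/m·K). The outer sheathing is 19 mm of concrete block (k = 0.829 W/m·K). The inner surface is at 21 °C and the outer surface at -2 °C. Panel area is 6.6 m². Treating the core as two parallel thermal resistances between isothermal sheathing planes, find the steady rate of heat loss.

Sheathing layers in series; stud and cavity paths in parallel between them.
R_inner = 0.02/(0.111×6.6) = 0.0273 K/W
R_stud  = 0.125/(44.8×0.14×6.6) = 0.00302 K/W
R_cav   = 0.125/(0.0233×0.86×6.6) = 0.9452 K/W
1/R_core = 1/R_stud + 1/R_cav → R_core = 0.00301 K/W
R_outer = 0.019/(0.829×6.6) = 0.003473 K/W
R_total = 0.03378 K/W
Q = ΔT/R_total = 23/0.03378

Q ≈ 681 W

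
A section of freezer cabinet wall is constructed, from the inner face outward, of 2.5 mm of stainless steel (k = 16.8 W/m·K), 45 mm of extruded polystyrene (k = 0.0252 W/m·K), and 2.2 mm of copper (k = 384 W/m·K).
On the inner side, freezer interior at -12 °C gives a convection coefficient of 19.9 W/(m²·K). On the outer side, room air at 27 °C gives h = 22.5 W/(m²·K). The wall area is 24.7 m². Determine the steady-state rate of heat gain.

Q ≈ 512 W

Thermal resistances in series:
R_inner film = 1/(h_i·A) = 1/(19.9×24.7) = 0.002034 K/W
R_stainless steel = L/(kA) = 0.0025/(16.8×24.7) = 6.025×10^-6 K/W
R_extruded polystyrene = L/(kA) = 0.045/(0.0252×24.7) = 0.0723 K/W
R_copper = L/(kA) = 0.0022/(384×24.7) = 2.32×10^-7 K/W
R_outer film = 1/(h_o·A) = 1/(22.5×24.7) = 0.001799 K/W
R_total = 0.07614 K/W
Q = ΔT / R_total = 39 / 0.07614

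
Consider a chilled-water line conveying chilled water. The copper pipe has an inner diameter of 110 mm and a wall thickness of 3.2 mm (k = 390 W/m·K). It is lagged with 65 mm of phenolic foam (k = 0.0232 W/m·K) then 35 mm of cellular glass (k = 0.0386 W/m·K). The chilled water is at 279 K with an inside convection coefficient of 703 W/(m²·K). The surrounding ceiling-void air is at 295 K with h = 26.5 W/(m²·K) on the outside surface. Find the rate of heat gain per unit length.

q′ ≈ 2.57 W/m

Treating each annulus and film as a series resistance:
R_inner film = 1/(h_i·2πr₁L) = 1/(703×2π×0.055×1) = 0.004116 K/W
R_copper pipe wall = ln(58.2/55)/(2π×390×1) = 2.308×10^-5 K/W
R_phenolic foam = ln(123.2/58.2)/(2π×0.0232×1) = 5.145 K/W
R_cellular glass = ln(158.2/123.2)/(2π×0.0386×1) = 1.031 K/W
R_outer film = 1/(h_o·2πr_oL) = 1/(26.5×2π×0.1582×1) = 0.03796 K/W
R_total = 6.218 K/W
Q = ΔT/R_total = 16/6.218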